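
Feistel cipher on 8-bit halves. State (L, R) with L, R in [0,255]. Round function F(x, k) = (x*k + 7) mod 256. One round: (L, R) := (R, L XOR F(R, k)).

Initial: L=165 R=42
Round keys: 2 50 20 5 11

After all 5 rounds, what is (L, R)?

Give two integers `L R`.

Round 1 (k=2): L=42 R=254
Round 2 (k=50): L=254 R=137
Round 3 (k=20): L=137 R=69
Round 4 (k=5): L=69 R=233
Round 5 (k=11): L=233 R=79

Answer: 233 79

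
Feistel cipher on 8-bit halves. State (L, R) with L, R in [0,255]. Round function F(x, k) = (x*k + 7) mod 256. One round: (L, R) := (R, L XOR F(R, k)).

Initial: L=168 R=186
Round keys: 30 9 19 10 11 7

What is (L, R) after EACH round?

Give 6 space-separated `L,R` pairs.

Answer: 186,123 123,224 224,220 220,127 127,160 160,24

Derivation:
Round 1 (k=30): L=186 R=123
Round 2 (k=9): L=123 R=224
Round 3 (k=19): L=224 R=220
Round 4 (k=10): L=220 R=127
Round 5 (k=11): L=127 R=160
Round 6 (k=7): L=160 R=24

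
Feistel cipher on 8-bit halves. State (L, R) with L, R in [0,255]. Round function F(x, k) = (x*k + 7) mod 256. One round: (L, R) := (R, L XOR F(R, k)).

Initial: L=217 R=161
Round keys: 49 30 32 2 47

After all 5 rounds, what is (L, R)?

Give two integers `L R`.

Round 1 (k=49): L=161 R=1
Round 2 (k=30): L=1 R=132
Round 3 (k=32): L=132 R=134
Round 4 (k=2): L=134 R=151
Round 5 (k=47): L=151 R=70

Answer: 151 70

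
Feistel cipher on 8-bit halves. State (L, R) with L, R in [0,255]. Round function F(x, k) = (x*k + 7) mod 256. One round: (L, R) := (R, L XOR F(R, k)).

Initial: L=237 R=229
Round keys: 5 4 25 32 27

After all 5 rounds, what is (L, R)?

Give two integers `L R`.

Answer: 89 50

Derivation:
Round 1 (k=5): L=229 R=109
Round 2 (k=4): L=109 R=94
Round 3 (k=25): L=94 R=88
Round 4 (k=32): L=88 R=89
Round 5 (k=27): L=89 R=50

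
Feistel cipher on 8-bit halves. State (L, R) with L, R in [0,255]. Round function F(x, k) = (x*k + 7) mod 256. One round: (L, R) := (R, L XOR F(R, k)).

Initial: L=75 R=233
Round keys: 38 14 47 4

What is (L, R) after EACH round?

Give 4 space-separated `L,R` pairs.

Round 1 (k=38): L=233 R=214
Round 2 (k=14): L=214 R=82
Round 3 (k=47): L=82 R=195
Round 4 (k=4): L=195 R=65

Answer: 233,214 214,82 82,195 195,65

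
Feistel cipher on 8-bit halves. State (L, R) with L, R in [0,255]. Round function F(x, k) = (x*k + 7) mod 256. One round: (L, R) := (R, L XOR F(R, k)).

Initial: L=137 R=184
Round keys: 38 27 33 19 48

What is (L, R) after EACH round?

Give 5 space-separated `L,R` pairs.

Answer: 184,222 222,201 201,46 46,184 184,169

Derivation:
Round 1 (k=38): L=184 R=222
Round 2 (k=27): L=222 R=201
Round 3 (k=33): L=201 R=46
Round 4 (k=19): L=46 R=184
Round 5 (k=48): L=184 R=169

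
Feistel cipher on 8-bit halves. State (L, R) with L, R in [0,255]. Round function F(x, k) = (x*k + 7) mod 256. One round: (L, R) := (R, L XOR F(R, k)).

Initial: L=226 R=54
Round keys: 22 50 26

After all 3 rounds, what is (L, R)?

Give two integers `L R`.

Answer: 127 164

Derivation:
Round 1 (k=22): L=54 R=73
Round 2 (k=50): L=73 R=127
Round 3 (k=26): L=127 R=164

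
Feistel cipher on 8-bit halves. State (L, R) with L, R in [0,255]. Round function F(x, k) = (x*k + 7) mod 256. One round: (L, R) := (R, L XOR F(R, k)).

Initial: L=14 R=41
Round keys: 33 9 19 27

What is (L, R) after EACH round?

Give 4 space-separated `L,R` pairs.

Round 1 (k=33): L=41 R=94
Round 2 (k=9): L=94 R=124
Round 3 (k=19): L=124 R=101
Round 4 (k=27): L=101 R=210

Answer: 41,94 94,124 124,101 101,210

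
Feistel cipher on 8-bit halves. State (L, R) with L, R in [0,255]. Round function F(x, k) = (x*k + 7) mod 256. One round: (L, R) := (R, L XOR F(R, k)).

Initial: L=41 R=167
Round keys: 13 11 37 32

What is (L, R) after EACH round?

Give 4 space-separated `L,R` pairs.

Round 1 (k=13): L=167 R=171
Round 2 (k=11): L=171 R=199
Round 3 (k=37): L=199 R=97
Round 4 (k=32): L=97 R=224

Answer: 167,171 171,199 199,97 97,224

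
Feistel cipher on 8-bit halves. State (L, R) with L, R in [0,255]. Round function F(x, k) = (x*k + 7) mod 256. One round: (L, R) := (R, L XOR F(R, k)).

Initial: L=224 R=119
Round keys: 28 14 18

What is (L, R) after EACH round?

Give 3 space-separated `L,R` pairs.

Answer: 119,235 235,150 150,120

Derivation:
Round 1 (k=28): L=119 R=235
Round 2 (k=14): L=235 R=150
Round 3 (k=18): L=150 R=120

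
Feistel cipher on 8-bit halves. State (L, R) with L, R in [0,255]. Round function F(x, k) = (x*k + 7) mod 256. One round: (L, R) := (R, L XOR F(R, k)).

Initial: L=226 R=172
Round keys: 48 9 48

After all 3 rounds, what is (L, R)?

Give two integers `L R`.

Round 1 (k=48): L=172 R=165
Round 2 (k=9): L=165 R=120
Round 3 (k=48): L=120 R=34

Answer: 120 34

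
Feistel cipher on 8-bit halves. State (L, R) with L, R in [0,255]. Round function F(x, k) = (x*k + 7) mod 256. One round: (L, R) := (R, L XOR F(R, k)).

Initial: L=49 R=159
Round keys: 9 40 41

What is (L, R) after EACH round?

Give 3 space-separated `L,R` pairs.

Round 1 (k=9): L=159 R=175
Round 2 (k=40): L=175 R=192
Round 3 (k=41): L=192 R=104

Answer: 159,175 175,192 192,104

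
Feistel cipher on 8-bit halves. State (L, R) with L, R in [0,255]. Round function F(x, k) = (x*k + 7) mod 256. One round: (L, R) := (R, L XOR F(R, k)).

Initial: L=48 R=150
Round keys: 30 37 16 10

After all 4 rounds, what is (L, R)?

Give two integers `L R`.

Answer: 44 151

Derivation:
Round 1 (k=30): L=150 R=171
Round 2 (k=37): L=171 R=40
Round 3 (k=16): L=40 R=44
Round 4 (k=10): L=44 R=151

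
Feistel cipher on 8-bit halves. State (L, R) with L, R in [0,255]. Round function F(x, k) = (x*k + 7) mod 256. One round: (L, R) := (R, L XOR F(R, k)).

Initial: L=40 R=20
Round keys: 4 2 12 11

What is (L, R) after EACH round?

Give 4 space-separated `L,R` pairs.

Round 1 (k=4): L=20 R=127
Round 2 (k=2): L=127 R=17
Round 3 (k=12): L=17 R=172
Round 4 (k=11): L=172 R=122

Answer: 20,127 127,17 17,172 172,122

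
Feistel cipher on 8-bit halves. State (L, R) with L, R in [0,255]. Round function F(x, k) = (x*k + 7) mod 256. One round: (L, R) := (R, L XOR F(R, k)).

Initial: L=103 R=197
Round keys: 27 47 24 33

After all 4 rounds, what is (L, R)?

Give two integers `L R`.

Answer: 166 166

Derivation:
Round 1 (k=27): L=197 R=169
Round 2 (k=47): L=169 R=203
Round 3 (k=24): L=203 R=166
Round 4 (k=33): L=166 R=166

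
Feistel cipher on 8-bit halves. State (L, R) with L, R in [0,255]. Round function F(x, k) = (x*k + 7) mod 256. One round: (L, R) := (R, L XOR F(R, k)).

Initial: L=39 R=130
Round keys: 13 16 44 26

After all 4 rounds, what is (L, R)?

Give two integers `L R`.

Round 1 (k=13): L=130 R=134
Round 2 (k=16): L=134 R=229
Round 3 (k=44): L=229 R=229
Round 4 (k=26): L=229 R=172

Answer: 229 172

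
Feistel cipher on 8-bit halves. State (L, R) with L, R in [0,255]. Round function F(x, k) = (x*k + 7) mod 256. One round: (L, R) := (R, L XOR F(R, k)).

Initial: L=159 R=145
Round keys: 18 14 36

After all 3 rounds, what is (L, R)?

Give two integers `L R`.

Round 1 (k=18): L=145 R=166
Round 2 (k=14): L=166 R=138
Round 3 (k=36): L=138 R=201

Answer: 138 201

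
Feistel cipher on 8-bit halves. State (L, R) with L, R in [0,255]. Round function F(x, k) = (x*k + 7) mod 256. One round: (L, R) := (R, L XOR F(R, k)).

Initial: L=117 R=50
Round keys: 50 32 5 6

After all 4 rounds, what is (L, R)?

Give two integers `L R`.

Round 1 (k=50): L=50 R=190
Round 2 (k=32): L=190 R=245
Round 3 (k=5): L=245 R=110
Round 4 (k=6): L=110 R=110

Answer: 110 110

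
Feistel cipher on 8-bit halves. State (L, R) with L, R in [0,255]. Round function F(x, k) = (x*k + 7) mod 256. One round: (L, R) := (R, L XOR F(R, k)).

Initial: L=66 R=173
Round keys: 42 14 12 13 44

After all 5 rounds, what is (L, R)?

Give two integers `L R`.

Round 1 (k=42): L=173 R=43
Round 2 (k=14): L=43 R=204
Round 3 (k=12): L=204 R=188
Round 4 (k=13): L=188 R=95
Round 5 (k=44): L=95 R=231

Answer: 95 231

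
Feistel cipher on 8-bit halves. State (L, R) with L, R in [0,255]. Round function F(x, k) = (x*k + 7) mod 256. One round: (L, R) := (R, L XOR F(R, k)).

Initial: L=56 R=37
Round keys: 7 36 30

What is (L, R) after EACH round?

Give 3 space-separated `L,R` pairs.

Round 1 (k=7): L=37 R=50
Round 2 (k=36): L=50 R=42
Round 3 (k=30): L=42 R=193

Answer: 37,50 50,42 42,193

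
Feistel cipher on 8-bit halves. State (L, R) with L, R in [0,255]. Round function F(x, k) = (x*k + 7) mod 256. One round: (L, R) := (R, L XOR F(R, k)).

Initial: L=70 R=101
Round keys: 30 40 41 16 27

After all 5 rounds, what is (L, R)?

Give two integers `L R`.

Answer: 253 92

Derivation:
Round 1 (k=30): L=101 R=155
Round 2 (k=40): L=155 R=90
Round 3 (k=41): L=90 R=234
Round 4 (k=16): L=234 R=253
Round 5 (k=27): L=253 R=92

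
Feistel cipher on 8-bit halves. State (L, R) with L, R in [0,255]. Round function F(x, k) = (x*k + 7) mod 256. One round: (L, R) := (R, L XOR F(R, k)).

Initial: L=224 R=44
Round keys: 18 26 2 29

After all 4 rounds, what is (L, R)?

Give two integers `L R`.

Round 1 (k=18): L=44 R=255
Round 2 (k=26): L=255 R=193
Round 3 (k=2): L=193 R=118
Round 4 (k=29): L=118 R=164

Answer: 118 164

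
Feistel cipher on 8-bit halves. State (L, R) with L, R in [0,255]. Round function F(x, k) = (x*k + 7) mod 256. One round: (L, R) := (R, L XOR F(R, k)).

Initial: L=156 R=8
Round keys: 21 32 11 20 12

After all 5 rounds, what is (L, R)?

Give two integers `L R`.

Answer: 156 168

Derivation:
Round 1 (k=21): L=8 R=51
Round 2 (k=32): L=51 R=111
Round 3 (k=11): L=111 R=255
Round 4 (k=20): L=255 R=156
Round 5 (k=12): L=156 R=168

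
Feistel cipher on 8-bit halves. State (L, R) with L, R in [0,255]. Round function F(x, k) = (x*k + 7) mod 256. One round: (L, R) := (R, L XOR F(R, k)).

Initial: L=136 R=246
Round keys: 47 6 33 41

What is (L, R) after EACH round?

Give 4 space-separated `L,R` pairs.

Round 1 (k=47): L=246 R=185
Round 2 (k=6): L=185 R=171
Round 3 (k=33): L=171 R=171
Round 4 (k=41): L=171 R=193

Answer: 246,185 185,171 171,171 171,193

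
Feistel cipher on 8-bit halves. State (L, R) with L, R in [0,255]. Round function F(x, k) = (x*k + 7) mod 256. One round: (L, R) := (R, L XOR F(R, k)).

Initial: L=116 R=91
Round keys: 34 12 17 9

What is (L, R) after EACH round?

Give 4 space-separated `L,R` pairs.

Round 1 (k=34): L=91 R=105
Round 2 (k=12): L=105 R=168
Round 3 (k=17): L=168 R=70
Round 4 (k=9): L=70 R=213

Answer: 91,105 105,168 168,70 70,213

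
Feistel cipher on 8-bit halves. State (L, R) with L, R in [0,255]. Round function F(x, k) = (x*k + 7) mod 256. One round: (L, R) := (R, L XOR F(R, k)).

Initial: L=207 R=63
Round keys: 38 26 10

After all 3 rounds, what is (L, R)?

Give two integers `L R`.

Answer: 140 209

Derivation:
Round 1 (k=38): L=63 R=174
Round 2 (k=26): L=174 R=140
Round 3 (k=10): L=140 R=209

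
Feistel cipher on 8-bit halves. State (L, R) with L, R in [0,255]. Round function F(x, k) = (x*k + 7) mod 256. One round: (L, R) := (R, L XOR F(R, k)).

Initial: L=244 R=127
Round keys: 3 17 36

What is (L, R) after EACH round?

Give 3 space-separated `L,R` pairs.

Answer: 127,112 112,8 8,87

Derivation:
Round 1 (k=3): L=127 R=112
Round 2 (k=17): L=112 R=8
Round 3 (k=36): L=8 R=87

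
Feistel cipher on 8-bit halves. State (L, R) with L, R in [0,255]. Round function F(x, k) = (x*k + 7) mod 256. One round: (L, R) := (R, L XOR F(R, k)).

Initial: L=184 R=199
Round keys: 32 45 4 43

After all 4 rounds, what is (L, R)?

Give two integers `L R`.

Round 1 (k=32): L=199 R=95
Round 2 (k=45): L=95 R=125
Round 3 (k=4): L=125 R=164
Round 4 (k=43): L=164 R=238

Answer: 164 238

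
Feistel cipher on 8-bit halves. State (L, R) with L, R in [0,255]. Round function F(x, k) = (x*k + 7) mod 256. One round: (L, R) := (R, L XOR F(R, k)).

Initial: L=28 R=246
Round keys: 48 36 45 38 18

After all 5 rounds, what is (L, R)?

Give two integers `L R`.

Round 1 (k=48): L=246 R=59
Round 2 (k=36): L=59 R=165
Round 3 (k=45): L=165 R=51
Round 4 (k=38): L=51 R=60
Round 5 (k=18): L=60 R=12

Answer: 60 12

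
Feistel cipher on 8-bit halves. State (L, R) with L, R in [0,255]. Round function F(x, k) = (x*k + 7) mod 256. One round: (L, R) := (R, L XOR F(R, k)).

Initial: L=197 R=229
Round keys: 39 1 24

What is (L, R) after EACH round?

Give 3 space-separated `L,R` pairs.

Answer: 229,47 47,211 211,224

Derivation:
Round 1 (k=39): L=229 R=47
Round 2 (k=1): L=47 R=211
Round 3 (k=24): L=211 R=224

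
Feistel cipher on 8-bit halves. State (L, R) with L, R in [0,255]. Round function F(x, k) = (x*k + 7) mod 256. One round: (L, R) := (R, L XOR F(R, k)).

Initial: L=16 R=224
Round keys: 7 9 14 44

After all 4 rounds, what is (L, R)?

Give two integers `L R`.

Round 1 (k=7): L=224 R=55
Round 2 (k=9): L=55 R=22
Round 3 (k=14): L=22 R=12
Round 4 (k=44): L=12 R=1

Answer: 12 1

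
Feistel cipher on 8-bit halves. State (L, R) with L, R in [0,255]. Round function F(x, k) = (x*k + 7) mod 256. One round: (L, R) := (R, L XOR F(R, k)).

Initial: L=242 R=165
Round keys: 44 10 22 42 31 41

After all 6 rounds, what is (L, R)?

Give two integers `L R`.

Round 1 (k=44): L=165 R=145
Round 2 (k=10): L=145 R=20
Round 3 (k=22): L=20 R=46
Round 4 (k=42): L=46 R=135
Round 5 (k=31): L=135 R=78
Round 6 (k=41): L=78 R=2

Answer: 78 2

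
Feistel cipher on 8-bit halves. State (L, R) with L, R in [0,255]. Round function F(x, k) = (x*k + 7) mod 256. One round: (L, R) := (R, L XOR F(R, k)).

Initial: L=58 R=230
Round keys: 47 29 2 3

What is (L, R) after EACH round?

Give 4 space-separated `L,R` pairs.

Answer: 230,123 123,16 16,92 92,11

Derivation:
Round 1 (k=47): L=230 R=123
Round 2 (k=29): L=123 R=16
Round 3 (k=2): L=16 R=92
Round 4 (k=3): L=92 R=11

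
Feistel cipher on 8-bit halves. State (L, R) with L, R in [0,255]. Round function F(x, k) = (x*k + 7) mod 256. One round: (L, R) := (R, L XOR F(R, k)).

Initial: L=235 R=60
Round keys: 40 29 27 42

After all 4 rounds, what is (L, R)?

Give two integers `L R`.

Answer: 0 216

Derivation:
Round 1 (k=40): L=60 R=140
Round 2 (k=29): L=140 R=223
Round 3 (k=27): L=223 R=0
Round 4 (k=42): L=0 R=216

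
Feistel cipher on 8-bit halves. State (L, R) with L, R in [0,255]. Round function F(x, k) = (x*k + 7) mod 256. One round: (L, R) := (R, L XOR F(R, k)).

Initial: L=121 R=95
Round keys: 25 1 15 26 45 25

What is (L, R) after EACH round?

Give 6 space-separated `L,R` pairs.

Answer: 95,55 55,97 97,129 129,64 64,198 198,29

Derivation:
Round 1 (k=25): L=95 R=55
Round 2 (k=1): L=55 R=97
Round 3 (k=15): L=97 R=129
Round 4 (k=26): L=129 R=64
Round 5 (k=45): L=64 R=198
Round 6 (k=25): L=198 R=29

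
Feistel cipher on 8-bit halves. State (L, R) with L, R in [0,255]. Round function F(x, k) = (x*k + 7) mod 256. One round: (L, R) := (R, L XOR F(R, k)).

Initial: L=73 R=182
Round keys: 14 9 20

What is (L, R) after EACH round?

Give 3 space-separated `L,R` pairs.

Answer: 182,178 178,255 255,65

Derivation:
Round 1 (k=14): L=182 R=178
Round 2 (k=9): L=178 R=255
Round 3 (k=20): L=255 R=65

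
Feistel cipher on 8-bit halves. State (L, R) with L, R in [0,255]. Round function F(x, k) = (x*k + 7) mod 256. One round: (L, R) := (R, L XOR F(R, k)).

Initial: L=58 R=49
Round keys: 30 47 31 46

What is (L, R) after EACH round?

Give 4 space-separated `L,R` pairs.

Answer: 49,255 255,233 233,193 193,92

Derivation:
Round 1 (k=30): L=49 R=255
Round 2 (k=47): L=255 R=233
Round 3 (k=31): L=233 R=193
Round 4 (k=46): L=193 R=92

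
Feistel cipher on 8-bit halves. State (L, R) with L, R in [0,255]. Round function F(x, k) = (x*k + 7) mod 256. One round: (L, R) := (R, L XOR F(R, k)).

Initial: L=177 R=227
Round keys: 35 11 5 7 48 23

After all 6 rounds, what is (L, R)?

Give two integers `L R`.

Answer: 106 110

Derivation:
Round 1 (k=35): L=227 R=161
Round 2 (k=11): L=161 R=17
Round 3 (k=5): L=17 R=253
Round 4 (k=7): L=253 R=227
Round 5 (k=48): L=227 R=106
Round 6 (k=23): L=106 R=110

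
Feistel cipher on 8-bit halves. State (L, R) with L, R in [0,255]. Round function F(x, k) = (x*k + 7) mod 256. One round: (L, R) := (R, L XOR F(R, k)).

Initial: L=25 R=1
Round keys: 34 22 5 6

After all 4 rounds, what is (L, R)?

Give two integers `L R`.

Answer: 245 227

Derivation:
Round 1 (k=34): L=1 R=48
Round 2 (k=22): L=48 R=38
Round 3 (k=5): L=38 R=245
Round 4 (k=6): L=245 R=227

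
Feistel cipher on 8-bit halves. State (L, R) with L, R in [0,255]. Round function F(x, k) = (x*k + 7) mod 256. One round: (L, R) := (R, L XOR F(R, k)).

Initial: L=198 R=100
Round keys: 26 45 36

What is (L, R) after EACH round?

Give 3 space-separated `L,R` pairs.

Answer: 100,233 233,152 152,142

Derivation:
Round 1 (k=26): L=100 R=233
Round 2 (k=45): L=233 R=152
Round 3 (k=36): L=152 R=142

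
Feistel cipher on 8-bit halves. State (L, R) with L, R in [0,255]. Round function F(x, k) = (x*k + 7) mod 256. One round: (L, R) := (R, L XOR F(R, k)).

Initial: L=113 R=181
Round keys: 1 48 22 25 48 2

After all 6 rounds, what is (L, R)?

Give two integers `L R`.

Round 1 (k=1): L=181 R=205
Round 2 (k=48): L=205 R=194
Round 3 (k=22): L=194 R=126
Round 4 (k=25): L=126 R=151
Round 5 (k=48): L=151 R=41
Round 6 (k=2): L=41 R=206

Answer: 41 206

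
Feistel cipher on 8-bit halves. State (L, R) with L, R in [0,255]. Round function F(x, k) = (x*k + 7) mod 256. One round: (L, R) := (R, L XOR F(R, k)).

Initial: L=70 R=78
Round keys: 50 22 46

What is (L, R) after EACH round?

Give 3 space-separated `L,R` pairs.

Answer: 78,5 5,59 59,164

Derivation:
Round 1 (k=50): L=78 R=5
Round 2 (k=22): L=5 R=59
Round 3 (k=46): L=59 R=164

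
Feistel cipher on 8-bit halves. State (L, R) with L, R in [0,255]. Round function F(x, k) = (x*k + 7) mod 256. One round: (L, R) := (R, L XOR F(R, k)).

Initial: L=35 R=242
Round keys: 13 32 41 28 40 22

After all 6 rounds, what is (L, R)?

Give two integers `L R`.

Round 1 (k=13): L=242 R=114
Round 2 (k=32): L=114 R=181
Round 3 (k=41): L=181 R=118
Round 4 (k=28): L=118 R=90
Round 5 (k=40): L=90 R=97
Round 6 (k=22): L=97 R=7

Answer: 97 7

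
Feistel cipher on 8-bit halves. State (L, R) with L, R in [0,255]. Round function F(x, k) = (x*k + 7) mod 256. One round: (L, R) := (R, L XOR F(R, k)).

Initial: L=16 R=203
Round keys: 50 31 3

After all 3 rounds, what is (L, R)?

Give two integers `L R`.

Round 1 (k=50): L=203 R=189
Round 2 (k=31): L=189 R=33
Round 3 (k=3): L=33 R=215

Answer: 33 215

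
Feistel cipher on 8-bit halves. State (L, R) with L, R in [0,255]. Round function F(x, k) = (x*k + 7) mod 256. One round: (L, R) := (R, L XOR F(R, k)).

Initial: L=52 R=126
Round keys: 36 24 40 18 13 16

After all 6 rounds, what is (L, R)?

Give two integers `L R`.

Answer: 201 105

Derivation:
Round 1 (k=36): L=126 R=139
Round 2 (k=24): L=139 R=113
Round 3 (k=40): L=113 R=36
Round 4 (k=18): L=36 R=254
Round 5 (k=13): L=254 R=201
Round 6 (k=16): L=201 R=105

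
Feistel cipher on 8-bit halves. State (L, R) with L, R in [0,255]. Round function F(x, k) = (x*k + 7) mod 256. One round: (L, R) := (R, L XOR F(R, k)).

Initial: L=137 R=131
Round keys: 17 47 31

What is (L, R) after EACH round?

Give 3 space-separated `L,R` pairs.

Answer: 131,51 51,231 231,51

Derivation:
Round 1 (k=17): L=131 R=51
Round 2 (k=47): L=51 R=231
Round 3 (k=31): L=231 R=51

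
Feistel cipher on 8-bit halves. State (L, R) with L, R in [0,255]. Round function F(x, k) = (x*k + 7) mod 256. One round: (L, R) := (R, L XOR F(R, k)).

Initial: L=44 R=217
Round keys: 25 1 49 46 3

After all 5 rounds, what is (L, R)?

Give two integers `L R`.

Answer: 63 249

Derivation:
Round 1 (k=25): L=217 R=20
Round 2 (k=1): L=20 R=194
Round 3 (k=49): L=194 R=61
Round 4 (k=46): L=61 R=63
Round 5 (k=3): L=63 R=249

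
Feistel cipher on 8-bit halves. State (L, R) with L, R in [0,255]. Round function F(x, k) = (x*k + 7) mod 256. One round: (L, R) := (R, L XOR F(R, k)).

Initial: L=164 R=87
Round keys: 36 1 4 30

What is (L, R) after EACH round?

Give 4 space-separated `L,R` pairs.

Round 1 (k=36): L=87 R=231
Round 2 (k=1): L=231 R=185
Round 3 (k=4): L=185 R=12
Round 4 (k=30): L=12 R=214

Answer: 87,231 231,185 185,12 12,214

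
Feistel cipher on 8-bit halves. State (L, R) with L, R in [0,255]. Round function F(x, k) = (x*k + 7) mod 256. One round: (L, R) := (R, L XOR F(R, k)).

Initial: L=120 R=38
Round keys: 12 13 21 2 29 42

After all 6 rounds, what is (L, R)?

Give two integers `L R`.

Answer: 122 0

Derivation:
Round 1 (k=12): L=38 R=183
Round 2 (k=13): L=183 R=116
Round 3 (k=21): L=116 R=60
Round 4 (k=2): L=60 R=11
Round 5 (k=29): L=11 R=122
Round 6 (k=42): L=122 R=0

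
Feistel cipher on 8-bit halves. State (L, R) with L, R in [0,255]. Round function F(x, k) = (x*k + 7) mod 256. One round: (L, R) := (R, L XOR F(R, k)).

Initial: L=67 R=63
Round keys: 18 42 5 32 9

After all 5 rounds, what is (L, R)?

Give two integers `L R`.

Answer: 123 63

Derivation:
Round 1 (k=18): L=63 R=54
Round 2 (k=42): L=54 R=220
Round 3 (k=5): L=220 R=101
Round 4 (k=32): L=101 R=123
Round 5 (k=9): L=123 R=63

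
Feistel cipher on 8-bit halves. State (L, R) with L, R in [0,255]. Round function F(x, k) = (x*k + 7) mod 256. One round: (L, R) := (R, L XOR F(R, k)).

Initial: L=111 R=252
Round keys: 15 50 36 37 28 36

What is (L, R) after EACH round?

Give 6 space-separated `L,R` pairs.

Answer: 252,164 164,243 243,151 151,41 41,20 20,254

Derivation:
Round 1 (k=15): L=252 R=164
Round 2 (k=50): L=164 R=243
Round 3 (k=36): L=243 R=151
Round 4 (k=37): L=151 R=41
Round 5 (k=28): L=41 R=20
Round 6 (k=36): L=20 R=254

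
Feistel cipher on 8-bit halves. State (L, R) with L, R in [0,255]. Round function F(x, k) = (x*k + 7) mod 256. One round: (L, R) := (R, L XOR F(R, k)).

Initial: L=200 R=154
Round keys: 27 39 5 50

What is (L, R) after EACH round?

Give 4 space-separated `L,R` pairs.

Answer: 154,141 141,24 24,242 242,83

Derivation:
Round 1 (k=27): L=154 R=141
Round 2 (k=39): L=141 R=24
Round 3 (k=5): L=24 R=242
Round 4 (k=50): L=242 R=83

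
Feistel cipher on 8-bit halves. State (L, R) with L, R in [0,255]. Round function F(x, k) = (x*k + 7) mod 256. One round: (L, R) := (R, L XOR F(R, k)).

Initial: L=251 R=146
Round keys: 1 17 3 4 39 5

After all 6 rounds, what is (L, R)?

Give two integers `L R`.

Answer: 9 192

Derivation:
Round 1 (k=1): L=146 R=98
Round 2 (k=17): L=98 R=27
Round 3 (k=3): L=27 R=58
Round 4 (k=4): L=58 R=244
Round 5 (k=39): L=244 R=9
Round 6 (k=5): L=9 R=192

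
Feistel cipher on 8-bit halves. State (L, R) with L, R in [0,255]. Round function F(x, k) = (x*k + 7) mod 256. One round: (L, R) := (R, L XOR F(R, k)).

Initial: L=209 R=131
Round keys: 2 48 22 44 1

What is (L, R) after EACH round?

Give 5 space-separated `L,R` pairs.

Round 1 (k=2): L=131 R=220
Round 2 (k=48): L=220 R=196
Round 3 (k=22): L=196 R=3
Round 4 (k=44): L=3 R=79
Round 5 (k=1): L=79 R=85

Answer: 131,220 220,196 196,3 3,79 79,85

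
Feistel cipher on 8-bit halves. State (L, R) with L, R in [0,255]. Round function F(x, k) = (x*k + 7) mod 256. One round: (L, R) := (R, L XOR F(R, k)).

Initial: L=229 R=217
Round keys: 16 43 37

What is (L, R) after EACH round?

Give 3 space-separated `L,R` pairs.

Answer: 217,114 114,244 244,57

Derivation:
Round 1 (k=16): L=217 R=114
Round 2 (k=43): L=114 R=244
Round 3 (k=37): L=244 R=57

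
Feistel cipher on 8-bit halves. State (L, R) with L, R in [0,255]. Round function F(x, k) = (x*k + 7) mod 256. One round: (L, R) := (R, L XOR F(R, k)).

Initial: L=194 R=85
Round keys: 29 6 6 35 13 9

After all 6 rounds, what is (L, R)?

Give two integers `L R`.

Round 1 (k=29): L=85 R=106
Round 2 (k=6): L=106 R=214
Round 3 (k=6): L=214 R=97
Round 4 (k=35): L=97 R=156
Round 5 (k=13): L=156 R=146
Round 6 (k=9): L=146 R=181

Answer: 146 181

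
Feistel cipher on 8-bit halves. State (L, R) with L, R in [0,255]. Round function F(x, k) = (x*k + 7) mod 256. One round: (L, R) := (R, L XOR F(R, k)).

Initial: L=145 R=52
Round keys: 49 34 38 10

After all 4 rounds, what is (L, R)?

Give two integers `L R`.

Round 1 (k=49): L=52 R=106
Round 2 (k=34): L=106 R=47
Round 3 (k=38): L=47 R=107
Round 4 (k=10): L=107 R=26

Answer: 107 26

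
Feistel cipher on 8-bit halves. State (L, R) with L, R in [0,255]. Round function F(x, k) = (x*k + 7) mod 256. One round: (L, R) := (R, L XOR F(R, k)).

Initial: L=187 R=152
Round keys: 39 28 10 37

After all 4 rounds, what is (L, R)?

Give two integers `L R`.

Round 1 (k=39): L=152 R=148
Round 2 (k=28): L=148 R=175
Round 3 (k=10): L=175 R=73
Round 4 (k=37): L=73 R=59

Answer: 73 59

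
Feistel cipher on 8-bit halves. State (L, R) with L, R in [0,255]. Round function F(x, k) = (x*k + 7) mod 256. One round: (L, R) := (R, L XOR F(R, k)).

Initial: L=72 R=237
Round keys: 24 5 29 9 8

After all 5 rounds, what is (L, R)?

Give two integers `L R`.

Round 1 (k=24): L=237 R=119
Round 2 (k=5): L=119 R=183
Round 3 (k=29): L=183 R=181
Round 4 (k=9): L=181 R=211
Round 5 (k=8): L=211 R=42

Answer: 211 42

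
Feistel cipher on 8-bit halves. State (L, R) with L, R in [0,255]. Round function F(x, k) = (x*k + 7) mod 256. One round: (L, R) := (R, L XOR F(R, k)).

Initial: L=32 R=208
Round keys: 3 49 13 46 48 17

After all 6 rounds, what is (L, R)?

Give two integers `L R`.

Round 1 (k=3): L=208 R=87
Round 2 (k=49): L=87 R=126
Round 3 (k=13): L=126 R=58
Round 4 (k=46): L=58 R=13
Round 5 (k=48): L=13 R=77
Round 6 (k=17): L=77 R=41

Answer: 77 41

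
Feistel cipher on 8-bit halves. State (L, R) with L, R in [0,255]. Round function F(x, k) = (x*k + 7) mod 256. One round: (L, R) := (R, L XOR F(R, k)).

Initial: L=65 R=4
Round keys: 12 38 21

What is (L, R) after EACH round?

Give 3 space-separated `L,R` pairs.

Round 1 (k=12): L=4 R=118
Round 2 (k=38): L=118 R=143
Round 3 (k=21): L=143 R=180

Answer: 4,118 118,143 143,180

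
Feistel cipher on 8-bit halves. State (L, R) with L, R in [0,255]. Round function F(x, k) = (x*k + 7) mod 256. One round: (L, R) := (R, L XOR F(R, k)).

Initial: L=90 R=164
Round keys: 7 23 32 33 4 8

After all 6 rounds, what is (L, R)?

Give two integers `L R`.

Round 1 (k=7): L=164 R=217
Round 2 (k=23): L=217 R=34
Round 3 (k=32): L=34 R=158
Round 4 (k=33): L=158 R=71
Round 5 (k=4): L=71 R=189
Round 6 (k=8): L=189 R=168

Answer: 189 168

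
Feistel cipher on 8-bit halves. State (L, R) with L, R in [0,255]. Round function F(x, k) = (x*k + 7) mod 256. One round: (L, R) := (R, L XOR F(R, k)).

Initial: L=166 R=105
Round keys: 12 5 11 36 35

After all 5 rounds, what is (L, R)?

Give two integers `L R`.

Answer: 250 58

Derivation:
Round 1 (k=12): L=105 R=85
Round 2 (k=5): L=85 R=217
Round 3 (k=11): L=217 R=15
Round 4 (k=36): L=15 R=250
Round 5 (k=35): L=250 R=58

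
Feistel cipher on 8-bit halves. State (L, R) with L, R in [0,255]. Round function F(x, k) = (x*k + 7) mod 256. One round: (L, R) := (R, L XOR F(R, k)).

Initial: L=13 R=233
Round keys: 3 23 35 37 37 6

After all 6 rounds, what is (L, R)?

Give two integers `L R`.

Round 1 (k=3): L=233 R=207
Round 2 (k=23): L=207 R=73
Round 3 (k=35): L=73 R=205
Round 4 (k=37): L=205 R=225
Round 5 (k=37): L=225 R=65
Round 6 (k=6): L=65 R=108

Answer: 65 108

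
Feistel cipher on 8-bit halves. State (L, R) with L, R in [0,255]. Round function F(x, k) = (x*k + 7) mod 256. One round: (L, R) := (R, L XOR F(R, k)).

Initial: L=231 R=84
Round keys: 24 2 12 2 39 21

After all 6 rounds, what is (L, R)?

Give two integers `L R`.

Round 1 (k=24): L=84 R=0
Round 2 (k=2): L=0 R=83
Round 3 (k=12): L=83 R=235
Round 4 (k=2): L=235 R=142
Round 5 (k=39): L=142 R=66
Round 6 (k=21): L=66 R=255

Answer: 66 255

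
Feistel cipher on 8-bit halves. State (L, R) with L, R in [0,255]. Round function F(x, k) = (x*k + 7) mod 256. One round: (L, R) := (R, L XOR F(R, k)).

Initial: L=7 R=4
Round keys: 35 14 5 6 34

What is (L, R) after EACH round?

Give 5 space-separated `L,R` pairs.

Round 1 (k=35): L=4 R=148
Round 2 (k=14): L=148 R=27
Round 3 (k=5): L=27 R=26
Round 4 (k=6): L=26 R=184
Round 5 (k=34): L=184 R=109

Answer: 4,148 148,27 27,26 26,184 184,109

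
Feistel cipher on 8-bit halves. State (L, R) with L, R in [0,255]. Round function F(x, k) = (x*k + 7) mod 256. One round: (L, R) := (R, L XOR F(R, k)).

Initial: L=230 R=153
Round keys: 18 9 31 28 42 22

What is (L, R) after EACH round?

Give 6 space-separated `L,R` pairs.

Round 1 (k=18): L=153 R=47
Round 2 (k=9): L=47 R=55
Round 3 (k=31): L=55 R=159
Round 4 (k=28): L=159 R=92
Round 5 (k=42): L=92 R=128
Round 6 (k=22): L=128 R=91

Answer: 153,47 47,55 55,159 159,92 92,128 128,91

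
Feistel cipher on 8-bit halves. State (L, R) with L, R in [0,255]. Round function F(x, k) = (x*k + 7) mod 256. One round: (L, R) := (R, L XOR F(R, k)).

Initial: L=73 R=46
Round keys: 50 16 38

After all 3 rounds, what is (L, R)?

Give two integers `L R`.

Round 1 (k=50): L=46 R=74
Round 2 (k=16): L=74 R=137
Round 3 (k=38): L=137 R=23

Answer: 137 23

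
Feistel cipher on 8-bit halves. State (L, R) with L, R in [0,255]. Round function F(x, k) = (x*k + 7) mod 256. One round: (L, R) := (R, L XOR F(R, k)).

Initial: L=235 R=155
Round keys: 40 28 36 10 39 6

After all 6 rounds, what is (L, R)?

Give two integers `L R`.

Answer: 197 236

Derivation:
Round 1 (k=40): L=155 R=212
Round 2 (k=28): L=212 R=172
Round 3 (k=36): L=172 R=227
Round 4 (k=10): L=227 R=73
Round 5 (k=39): L=73 R=197
Round 6 (k=6): L=197 R=236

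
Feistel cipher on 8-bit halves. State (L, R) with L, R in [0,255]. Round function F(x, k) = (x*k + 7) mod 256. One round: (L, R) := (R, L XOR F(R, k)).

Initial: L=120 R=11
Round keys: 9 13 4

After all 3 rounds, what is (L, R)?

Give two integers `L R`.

Round 1 (k=9): L=11 R=18
Round 2 (k=13): L=18 R=250
Round 3 (k=4): L=250 R=253

Answer: 250 253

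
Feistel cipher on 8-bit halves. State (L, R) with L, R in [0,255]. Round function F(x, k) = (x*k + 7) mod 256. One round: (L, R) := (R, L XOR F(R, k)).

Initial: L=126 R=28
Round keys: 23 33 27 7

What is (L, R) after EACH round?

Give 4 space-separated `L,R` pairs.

Answer: 28,245 245,128 128,114 114,165

Derivation:
Round 1 (k=23): L=28 R=245
Round 2 (k=33): L=245 R=128
Round 3 (k=27): L=128 R=114
Round 4 (k=7): L=114 R=165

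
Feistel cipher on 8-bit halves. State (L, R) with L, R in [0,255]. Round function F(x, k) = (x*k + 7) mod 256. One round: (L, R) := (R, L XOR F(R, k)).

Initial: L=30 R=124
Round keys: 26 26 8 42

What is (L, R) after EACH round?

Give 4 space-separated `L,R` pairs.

Round 1 (k=26): L=124 R=129
Round 2 (k=26): L=129 R=93
Round 3 (k=8): L=93 R=110
Round 4 (k=42): L=110 R=78

Answer: 124,129 129,93 93,110 110,78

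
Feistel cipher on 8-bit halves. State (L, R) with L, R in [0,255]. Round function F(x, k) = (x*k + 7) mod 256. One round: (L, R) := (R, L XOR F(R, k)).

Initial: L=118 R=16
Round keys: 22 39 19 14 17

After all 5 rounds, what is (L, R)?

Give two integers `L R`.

Answer: 137 160

Derivation:
Round 1 (k=22): L=16 R=17
Round 2 (k=39): L=17 R=142
Round 3 (k=19): L=142 R=128
Round 4 (k=14): L=128 R=137
Round 5 (k=17): L=137 R=160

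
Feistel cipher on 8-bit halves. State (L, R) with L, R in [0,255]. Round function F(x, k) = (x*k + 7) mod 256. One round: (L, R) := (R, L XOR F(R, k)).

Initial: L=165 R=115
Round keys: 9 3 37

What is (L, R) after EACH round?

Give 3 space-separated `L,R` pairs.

Round 1 (k=9): L=115 R=183
Round 2 (k=3): L=183 R=95
Round 3 (k=37): L=95 R=117

Answer: 115,183 183,95 95,117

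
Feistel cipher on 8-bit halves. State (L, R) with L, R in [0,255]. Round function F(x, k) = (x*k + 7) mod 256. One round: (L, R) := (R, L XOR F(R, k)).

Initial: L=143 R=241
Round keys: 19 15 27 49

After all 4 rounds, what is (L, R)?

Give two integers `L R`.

Round 1 (k=19): L=241 R=101
Round 2 (k=15): L=101 R=3
Round 3 (k=27): L=3 R=61
Round 4 (k=49): L=61 R=183

Answer: 61 183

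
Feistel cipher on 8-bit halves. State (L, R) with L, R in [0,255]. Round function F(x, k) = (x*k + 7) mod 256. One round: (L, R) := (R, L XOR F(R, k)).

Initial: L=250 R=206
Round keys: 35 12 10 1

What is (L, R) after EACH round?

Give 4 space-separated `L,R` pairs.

Answer: 206,203 203,69 69,114 114,60

Derivation:
Round 1 (k=35): L=206 R=203
Round 2 (k=12): L=203 R=69
Round 3 (k=10): L=69 R=114
Round 4 (k=1): L=114 R=60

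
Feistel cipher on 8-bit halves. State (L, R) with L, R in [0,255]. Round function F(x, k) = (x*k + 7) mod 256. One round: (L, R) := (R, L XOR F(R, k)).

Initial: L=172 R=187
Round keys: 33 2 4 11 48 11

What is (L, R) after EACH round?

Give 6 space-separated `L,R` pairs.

Round 1 (k=33): L=187 R=142
Round 2 (k=2): L=142 R=152
Round 3 (k=4): L=152 R=233
Round 4 (k=11): L=233 R=146
Round 5 (k=48): L=146 R=142
Round 6 (k=11): L=142 R=179

Answer: 187,142 142,152 152,233 233,146 146,142 142,179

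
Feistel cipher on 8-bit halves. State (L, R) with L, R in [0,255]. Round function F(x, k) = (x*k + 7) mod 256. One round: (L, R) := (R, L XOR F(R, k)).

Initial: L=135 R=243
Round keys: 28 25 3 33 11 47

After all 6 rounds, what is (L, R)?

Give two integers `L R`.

Round 1 (k=28): L=243 R=28
Round 2 (k=25): L=28 R=48
Round 3 (k=3): L=48 R=139
Round 4 (k=33): L=139 R=194
Round 5 (k=11): L=194 R=214
Round 6 (k=47): L=214 R=147

Answer: 214 147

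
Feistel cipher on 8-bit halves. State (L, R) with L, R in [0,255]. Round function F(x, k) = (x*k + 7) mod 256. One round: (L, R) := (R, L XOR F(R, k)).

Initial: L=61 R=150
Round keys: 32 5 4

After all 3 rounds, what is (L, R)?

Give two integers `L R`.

Round 1 (k=32): L=150 R=250
Round 2 (k=5): L=250 R=127
Round 3 (k=4): L=127 R=249

Answer: 127 249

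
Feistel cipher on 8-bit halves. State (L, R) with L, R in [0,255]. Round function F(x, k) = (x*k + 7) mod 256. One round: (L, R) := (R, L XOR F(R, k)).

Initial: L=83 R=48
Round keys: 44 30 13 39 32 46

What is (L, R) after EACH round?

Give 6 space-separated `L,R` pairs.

Answer: 48,20 20,111 111,190 190,150 150,121 121,83

Derivation:
Round 1 (k=44): L=48 R=20
Round 2 (k=30): L=20 R=111
Round 3 (k=13): L=111 R=190
Round 4 (k=39): L=190 R=150
Round 5 (k=32): L=150 R=121
Round 6 (k=46): L=121 R=83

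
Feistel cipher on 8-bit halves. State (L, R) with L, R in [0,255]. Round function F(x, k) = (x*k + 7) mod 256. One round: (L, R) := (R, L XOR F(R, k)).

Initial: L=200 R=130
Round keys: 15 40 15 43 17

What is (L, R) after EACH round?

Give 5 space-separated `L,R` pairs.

Round 1 (k=15): L=130 R=109
Round 2 (k=40): L=109 R=141
Round 3 (k=15): L=141 R=39
Round 4 (k=43): L=39 R=25
Round 5 (k=17): L=25 R=151

Answer: 130,109 109,141 141,39 39,25 25,151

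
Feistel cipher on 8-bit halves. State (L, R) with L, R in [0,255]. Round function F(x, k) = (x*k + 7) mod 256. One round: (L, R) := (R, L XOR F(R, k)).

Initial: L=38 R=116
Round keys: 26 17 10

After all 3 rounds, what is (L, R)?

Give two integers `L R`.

Answer: 244 102

Derivation:
Round 1 (k=26): L=116 R=233
Round 2 (k=17): L=233 R=244
Round 3 (k=10): L=244 R=102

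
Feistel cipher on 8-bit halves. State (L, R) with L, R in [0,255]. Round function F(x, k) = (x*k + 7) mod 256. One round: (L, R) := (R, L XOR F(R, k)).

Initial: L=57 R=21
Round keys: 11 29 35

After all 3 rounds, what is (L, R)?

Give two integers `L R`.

Answer: 119 155

Derivation:
Round 1 (k=11): L=21 R=215
Round 2 (k=29): L=215 R=119
Round 3 (k=35): L=119 R=155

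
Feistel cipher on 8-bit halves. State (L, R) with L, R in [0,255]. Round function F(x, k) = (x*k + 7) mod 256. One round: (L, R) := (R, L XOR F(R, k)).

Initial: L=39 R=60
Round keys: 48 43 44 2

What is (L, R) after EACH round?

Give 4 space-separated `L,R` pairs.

Answer: 60,96 96,27 27,203 203,134

Derivation:
Round 1 (k=48): L=60 R=96
Round 2 (k=43): L=96 R=27
Round 3 (k=44): L=27 R=203
Round 4 (k=2): L=203 R=134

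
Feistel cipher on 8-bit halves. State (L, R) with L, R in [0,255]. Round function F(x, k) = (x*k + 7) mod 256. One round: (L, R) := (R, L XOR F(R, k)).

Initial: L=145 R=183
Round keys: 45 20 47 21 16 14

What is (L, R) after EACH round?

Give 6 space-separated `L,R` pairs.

Round 1 (k=45): L=183 R=163
Round 2 (k=20): L=163 R=116
Round 3 (k=47): L=116 R=240
Round 4 (k=21): L=240 R=195
Round 5 (k=16): L=195 R=199
Round 6 (k=14): L=199 R=42

Answer: 183,163 163,116 116,240 240,195 195,199 199,42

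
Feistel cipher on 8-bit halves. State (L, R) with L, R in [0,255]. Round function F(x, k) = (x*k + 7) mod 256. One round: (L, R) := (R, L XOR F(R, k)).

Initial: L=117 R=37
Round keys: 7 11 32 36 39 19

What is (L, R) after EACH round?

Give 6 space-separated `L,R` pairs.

Round 1 (k=7): L=37 R=127
Round 2 (k=11): L=127 R=89
Round 3 (k=32): L=89 R=88
Round 4 (k=36): L=88 R=62
Round 5 (k=39): L=62 R=33
Round 6 (k=19): L=33 R=68

Answer: 37,127 127,89 89,88 88,62 62,33 33,68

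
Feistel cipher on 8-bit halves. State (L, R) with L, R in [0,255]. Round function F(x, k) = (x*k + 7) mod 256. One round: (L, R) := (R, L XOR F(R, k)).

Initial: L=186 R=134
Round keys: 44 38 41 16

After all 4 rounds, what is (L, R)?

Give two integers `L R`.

Round 1 (k=44): L=134 R=181
Round 2 (k=38): L=181 R=99
Round 3 (k=41): L=99 R=87
Round 4 (k=16): L=87 R=20

Answer: 87 20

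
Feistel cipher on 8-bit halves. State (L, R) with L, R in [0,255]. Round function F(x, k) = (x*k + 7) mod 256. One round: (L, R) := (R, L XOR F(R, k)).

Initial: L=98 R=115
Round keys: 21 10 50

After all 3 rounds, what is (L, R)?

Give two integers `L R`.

Answer: 188 171

Derivation:
Round 1 (k=21): L=115 R=20
Round 2 (k=10): L=20 R=188
Round 3 (k=50): L=188 R=171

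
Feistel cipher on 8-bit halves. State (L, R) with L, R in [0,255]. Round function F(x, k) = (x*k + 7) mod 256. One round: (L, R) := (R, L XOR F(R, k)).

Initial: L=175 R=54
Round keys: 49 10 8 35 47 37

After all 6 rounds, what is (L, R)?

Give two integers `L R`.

Round 1 (k=49): L=54 R=242
Round 2 (k=10): L=242 R=77
Round 3 (k=8): L=77 R=157
Round 4 (k=35): L=157 R=51
Round 5 (k=47): L=51 R=249
Round 6 (k=37): L=249 R=55

Answer: 249 55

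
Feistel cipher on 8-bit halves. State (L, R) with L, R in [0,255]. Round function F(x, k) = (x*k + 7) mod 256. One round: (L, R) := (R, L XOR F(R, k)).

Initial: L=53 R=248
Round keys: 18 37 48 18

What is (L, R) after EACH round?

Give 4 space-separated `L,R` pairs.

Answer: 248,66 66,105 105,245 245,40

Derivation:
Round 1 (k=18): L=248 R=66
Round 2 (k=37): L=66 R=105
Round 3 (k=48): L=105 R=245
Round 4 (k=18): L=245 R=40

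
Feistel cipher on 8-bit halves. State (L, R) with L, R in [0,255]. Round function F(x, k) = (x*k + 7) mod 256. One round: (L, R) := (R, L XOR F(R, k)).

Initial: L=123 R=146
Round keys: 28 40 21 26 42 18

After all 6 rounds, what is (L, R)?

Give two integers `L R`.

Answer: 175 79

Derivation:
Round 1 (k=28): L=146 R=132
Round 2 (k=40): L=132 R=53
Round 3 (k=21): L=53 R=228
Round 4 (k=26): L=228 R=26
Round 5 (k=42): L=26 R=175
Round 6 (k=18): L=175 R=79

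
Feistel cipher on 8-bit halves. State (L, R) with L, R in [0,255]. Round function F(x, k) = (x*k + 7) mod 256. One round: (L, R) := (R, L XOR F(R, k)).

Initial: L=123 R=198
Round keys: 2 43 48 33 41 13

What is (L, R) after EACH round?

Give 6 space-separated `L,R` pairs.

Answer: 198,232 232,57 57,95 95,127 127,1 1,107

Derivation:
Round 1 (k=2): L=198 R=232
Round 2 (k=43): L=232 R=57
Round 3 (k=48): L=57 R=95
Round 4 (k=33): L=95 R=127
Round 5 (k=41): L=127 R=1
Round 6 (k=13): L=1 R=107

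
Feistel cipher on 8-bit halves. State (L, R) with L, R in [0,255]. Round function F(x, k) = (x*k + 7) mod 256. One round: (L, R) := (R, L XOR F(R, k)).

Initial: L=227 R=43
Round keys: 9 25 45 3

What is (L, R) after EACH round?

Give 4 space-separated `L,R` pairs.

Answer: 43,105 105,99 99,7 7,127

Derivation:
Round 1 (k=9): L=43 R=105
Round 2 (k=25): L=105 R=99
Round 3 (k=45): L=99 R=7
Round 4 (k=3): L=7 R=127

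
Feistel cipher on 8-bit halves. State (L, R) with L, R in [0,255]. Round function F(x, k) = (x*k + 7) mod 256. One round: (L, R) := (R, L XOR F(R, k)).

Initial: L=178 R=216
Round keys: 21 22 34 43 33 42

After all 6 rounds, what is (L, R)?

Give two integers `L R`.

Answer: 113 135

Derivation:
Round 1 (k=21): L=216 R=13
Round 2 (k=22): L=13 R=253
Round 3 (k=34): L=253 R=172
Round 4 (k=43): L=172 R=22
Round 5 (k=33): L=22 R=113
Round 6 (k=42): L=113 R=135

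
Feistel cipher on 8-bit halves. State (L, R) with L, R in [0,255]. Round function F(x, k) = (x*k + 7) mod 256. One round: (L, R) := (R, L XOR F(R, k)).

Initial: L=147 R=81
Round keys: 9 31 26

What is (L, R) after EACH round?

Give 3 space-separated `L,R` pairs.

Round 1 (k=9): L=81 R=115
Round 2 (k=31): L=115 R=165
Round 3 (k=26): L=165 R=186

Answer: 81,115 115,165 165,186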